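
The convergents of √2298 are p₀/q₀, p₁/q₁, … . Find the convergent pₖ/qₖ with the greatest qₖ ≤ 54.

767/16

√2298 = [47; 1, 14, 1, 94, …] (period length 4).
Convergents:
  p_0/q_0 = 47/1
  p_1/q_1 = 48/1
  p_2/q_2 = 719/15
  p_3/q_3 = 767/16
  p_4/q_4 = 72817/1519
q_3 = 16 ≤ 54 < 1519 = q_4, so the answer is 767/16.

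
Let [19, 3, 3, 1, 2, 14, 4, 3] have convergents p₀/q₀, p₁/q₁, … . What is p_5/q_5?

9981/517

Using pₖ = aₖpₖ₋₁ + pₖ₋₂, qₖ = aₖqₖ₋₁ + qₖ₋₂ (with p₋₁=1, p₋₂=0, q₋₁=0, q₋₂=1):
  k=0: a=19, p=19, q=1
  k=1: a=3, p=58, q=3
  k=2: a=3, p=193, q=10
  k=3: a=1, p=251, q=13
  k=4: a=2, p=695, q=36
  k=5: a=14, p=9981, q=517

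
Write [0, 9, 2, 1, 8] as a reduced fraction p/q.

26/243

Fold from the inside: start with 8/1.
  1 + 1/8 = 9/8
  2 + 8/9 = 26/9
  9 + 9/26 = 243/26
  0 + 26/243 = 26/243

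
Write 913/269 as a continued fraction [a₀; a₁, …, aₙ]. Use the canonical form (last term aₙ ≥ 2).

[3; 2, 1, 1, 6, 8]

913 = 3·269 + 106
269 = 2·106 + 57
106 = 1·57 + 49
57 = 1·49 + 8
49 = 6·8 + 1
8 = 8·1 + 0  (stop)
So 913/269 = [3; 2, 1, 1, 6, 8].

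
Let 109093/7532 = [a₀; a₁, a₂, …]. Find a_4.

7

109093 = 14·7532 + 3645   →  a_0 = 14
7532 = 2·3645 + 242   →  a_1 = 2
3645 = 15·242 + 15   →  a_2 = 15
242 = 16·15 + 2   →  a_3 = 16
15 = 7·2 + 1   →  a_4 = 7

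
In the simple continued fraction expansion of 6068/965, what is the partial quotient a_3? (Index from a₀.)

8

6068 = 6·965 + 278   →  a_0 = 6
965 = 3·278 + 131   →  a_1 = 3
278 = 2·131 + 16   →  a_2 = 2
131 = 8·16 + 3   →  a_3 = 8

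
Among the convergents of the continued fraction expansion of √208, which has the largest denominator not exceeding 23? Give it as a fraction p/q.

√208 = [14; 2, 2, 1, 2, 2, 28, …] (period length 6).
Convergents:
  p_0/q_0 = 14/1
  p_1/q_1 = 29/2
  p_2/q_2 = 72/5
  p_3/q_3 = 101/7
  p_4/q_4 = 274/19
  p_5/q_5 = 649/45
q_4 = 19 ≤ 23 < 45 = q_5, so the answer is 274/19.

274/19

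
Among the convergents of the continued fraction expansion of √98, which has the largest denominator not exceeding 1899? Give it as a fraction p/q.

√98 = [9; 1, 8, 1, 18, …] (period length 4).
Convergents:
  p_0/q_0 = 9/1
  p_1/q_1 = 10/1
  p_2/q_2 = 89/9
  p_3/q_3 = 99/10
  p_4/q_4 = 1871/189
  p_5/q_5 = 1970/199
  p_6/q_6 = 17631/1781
  p_7/q_7 = 19601/1980
q_6 = 1781 ≤ 1899 < 1980 = q_7, so the answer is 17631/1781.

17631/1781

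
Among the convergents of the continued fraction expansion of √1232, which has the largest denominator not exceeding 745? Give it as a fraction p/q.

√1232 = [35; 10, 70, …] (period length 2).
Convergents:
  p_0/q_0 = 35/1
  p_1/q_1 = 351/10
  p_2/q_2 = 24605/701
  p_3/q_3 = 246401/7020
q_2 = 701 ≤ 745 < 7020 = q_3, so the answer is 24605/701.

24605/701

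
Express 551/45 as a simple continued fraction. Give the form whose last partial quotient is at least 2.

551 = 12×45 + 11
45 = 4×11 + 1
11 = 11×1 + 0  (stop)
So 551/45 = [12; 4, 11].

[12; 4, 11]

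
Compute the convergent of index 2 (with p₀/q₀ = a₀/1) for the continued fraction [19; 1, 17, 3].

359/18

Using pₖ = aₖpₖ₋₁ + pₖ₋₂, qₖ = aₖqₖ₋₁ + qₖ₋₂ (with p₋₁=1, p₋₂=0, q₋₁=0, q₋₂=1):
  k=0: a=19, p=19, q=1
  k=1: a=1, p=20, q=1
  k=2: a=17, p=359, q=18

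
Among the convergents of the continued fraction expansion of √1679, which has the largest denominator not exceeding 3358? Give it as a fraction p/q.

136039/3320

√1679 = [40; 1, 39, 1, 80, …] (period length 4).
Convergents:
  p_0/q_0 = 40/1
  p_1/q_1 = 41/1
  p_2/q_2 = 1639/40
  p_3/q_3 = 1680/41
  p_4/q_4 = 136039/3320
  p_5/q_5 = 137719/3361
q_4 = 3320 ≤ 3358 < 3361 = q_5, so the answer is 136039/3320.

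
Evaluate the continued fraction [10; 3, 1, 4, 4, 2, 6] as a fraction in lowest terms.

Fold from the inside: start with 6/1.
  2 + 1/6 = 13/6
  4 + 6/13 = 58/13
  4 + 13/58 = 245/58
  1 + 58/245 = 303/245
  3 + 245/303 = 1154/303
  10 + 303/1154 = 11843/1154

11843/1154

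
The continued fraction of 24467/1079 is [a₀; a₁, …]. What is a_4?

14

24467 = 22·1079 + 729   →  a_0 = 22
1079 = 1·729 + 350   →  a_1 = 1
729 = 2·350 + 29   →  a_2 = 2
350 = 12·29 + 2   →  a_3 = 12
29 = 14·2 + 1   →  a_4 = 14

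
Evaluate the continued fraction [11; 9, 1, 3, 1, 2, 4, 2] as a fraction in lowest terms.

14777/1331

Fold from the inside: start with 2/1.
  4 + 1/2 = 9/2
  2 + 2/9 = 20/9
  1 + 9/20 = 29/20
  3 + 20/29 = 107/29
  1 + 29/107 = 136/107
  9 + 107/136 = 1331/136
  11 + 136/1331 = 14777/1331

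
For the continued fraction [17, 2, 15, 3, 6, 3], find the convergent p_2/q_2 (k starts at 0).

Using pₖ = aₖpₖ₋₁ + pₖ₋₂, qₖ = aₖqₖ₋₁ + qₖ₋₂ (with p₋₁=1, p₋₂=0, q₋₁=0, q₋₂=1):
  k=0: a=17, p=17, q=1
  k=1: a=2, p=35, q=2
  k=2: a=15, p=542, q=31

542/31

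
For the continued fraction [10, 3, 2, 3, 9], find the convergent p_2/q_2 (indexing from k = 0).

Using pₖ = aₖpₖ₋₁ + pₖ₋₂, qₖ = aₖqₖ₋₁ + qₖ₋₂ (with p₋₁=1, p₋₂=0, q₋₁=0, q₋₂=1):
  k=0: a=10, p=10, q=1
  k=1: a=3, p=31, q=3
  k=2: a=2, p=72, q=7

72/7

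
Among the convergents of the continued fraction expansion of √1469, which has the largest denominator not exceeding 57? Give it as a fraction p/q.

2108/55

√1469 = [38; 3, 18, 1, 4, 1, 18, 3, 76, …] (period length 8).
Convergents:
  p_0/q_0 = 38/1
  p_1/q_1 = 115/3
  p_2/q_2 = 2108/55
  p_3/q_3 = 2223/58
q_2 = 55 ≤ 57 < 58 = q_3, so the answer is 2108/55.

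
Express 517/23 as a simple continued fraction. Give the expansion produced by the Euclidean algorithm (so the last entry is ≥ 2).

[22; 2, 11]

517 = 22·23 + 11
23 = 2·11 + 1
11 = 11·1 + 0  (stop)
So 517/23 = [22; 2, 11].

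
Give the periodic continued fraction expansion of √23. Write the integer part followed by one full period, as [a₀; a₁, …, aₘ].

[4; 1, 3, 1, 8]

a₀ = ⌊√23⌋ = 4.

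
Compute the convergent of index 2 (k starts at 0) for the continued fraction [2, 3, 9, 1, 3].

65/28

Using pₖ = aₖpₖ₋₁ + pₖ₋₂, qₖ = aₖqₖ₋₁ + qₖ₋₂ (with p₋₁=1, p₋₂=0, q₋₁=0, q₋₂=1):
  k=0: a=2, p=2, q=1
  k=1: a=3, p=7, q=3
  k=2: a=9, p=65, q=28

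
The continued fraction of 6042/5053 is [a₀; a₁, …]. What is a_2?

6042 = 1·5053 + 989   →  a_0 = 1
5053 = 5·989 + 108   →  a_1 = 5
989 = 9·108 + 17   →  a_2 = 9

9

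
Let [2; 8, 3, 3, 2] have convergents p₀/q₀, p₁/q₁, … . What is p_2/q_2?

53/25

Using pₖ = aₖpₖ₋₁ + pₖ₋₂, qₖ = aₖqₖ₋₁ + qₖ₋₂ (with p₋₁=1, p₋₂=0, q₋₁=0, q₋₂=1):
  k=0: a=2, p=2, q=1
  k=1: a=8, p=17, q=8
  k=2: a=3, p=53, q=25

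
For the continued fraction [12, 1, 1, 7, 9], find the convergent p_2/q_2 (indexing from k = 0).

25/2

Using pₖ = aₖpₖ₋₁ + pₖ₋₂, qₖ = aₖqₖ₋₁ + qₖ₋₂ (with p₋₁=1, p₋₂=0, q₋₁=0, q₋₂=1):
  k=0: a=12, p=12, q=1
  k=1: a=1, p=13, q=1
  k=2: a=1, p=25, q=2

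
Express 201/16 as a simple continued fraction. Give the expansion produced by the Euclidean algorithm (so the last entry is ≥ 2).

201 = 12·16 + 9
16 = 1·9 + 7
9 = 1·7 + 2
7 = 3·2 + 1
2 = 2·1 + 0  (stop)
So 201/16 = [12; 1, 1, 3, 2].

[12; 1, 1, 3, 2]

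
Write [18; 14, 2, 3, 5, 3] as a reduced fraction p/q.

30772/1703

Using pₖ = aₖpₖ₋₁ + pₖ₋₂ and qₖ = aₖqₖ₋₁ + qₖ₋₂:
  k=0: a=18, p=18, q=1
  k=1: a=14, p=253, q=14
  k=2: a=2, p=524, q=29
  k=3: a=3, p=1825, q=101
  k=4: a=5, p=9649, q=534
  k=5: a=3, p=30772, q=1703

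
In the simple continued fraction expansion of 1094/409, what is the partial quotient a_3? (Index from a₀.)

13

1094 = 2·409 + 276   →  a_0 = 2
409 = 1·276 + 133   →  a_1 = 1
276 = 2·133 + 10   →  a_2 = 2
133 = 13·10 + 3   →  a_3 = 13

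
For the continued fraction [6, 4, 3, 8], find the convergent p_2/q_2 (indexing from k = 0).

81/13

Using pₖ = aₖpₖ₋₁ + pₖ₋₂, qₖ = aₖqₖ₋₁ + qₖ₋₂ (with p₋₁=1, p₋₂=0, q₋₁=0, q₋₂=1):
  k=0: a=6, p=6, q=1
  k=1: a=4, p=25, q=4
  k=2: a=3, p=81, q=13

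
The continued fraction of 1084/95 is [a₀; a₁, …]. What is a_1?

1084 = 11·95 + 39   →  a_0 = 11
95 = 2·39 + 17   →  a_1 = 2

2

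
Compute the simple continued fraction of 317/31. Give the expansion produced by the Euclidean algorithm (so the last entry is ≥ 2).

317 = 10·31 + 7
31 = 4·7 + 3
7 = 2·3 + 1
3 = 3·1 + 0  (stop)
So 317/31 = [10; 4, 2, 3].

[10; 4, 2, 3]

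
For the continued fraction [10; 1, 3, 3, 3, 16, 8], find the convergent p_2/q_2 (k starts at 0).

Using pₖ = aₖpₖ₋₁ + pₖ₋₂, qₖ = aₖqₖ₋₁ + qₖ₋₂ (with p₋₁=1, p₋₂=0, q₋₁=0, q₋₂=1):
  k=0: a=10, p=10, q=1
  k=1: a=1, p=11, q=1
  k=2: a=3, p=43, q=4

43/4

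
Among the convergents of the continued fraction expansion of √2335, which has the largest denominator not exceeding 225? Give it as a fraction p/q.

√2335 = [48; 3, 9, 3, 96, …] (period length 4).
Convergents:
  p_0/q_0 = 48/1
  p_1/q_1 = 145/3
  p_2/q_2 = 1353/28
  p_3/q_3 = 4204/87
  p_4/q_4 = 404937/8380
q_3 = 87 ≤ 225 < 8380 = q_4, so the answer is 4204/87.

4204/87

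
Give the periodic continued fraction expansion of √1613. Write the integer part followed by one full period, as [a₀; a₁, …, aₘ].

[40; 6, 6, 80]

a₀ = ⌊√1613⌋ = 40.
With m₀=0, d₀=1 and mₖ₊₁ = dₖaₖ − mₖ, dₖ₊₁ = (n − mₖ₊₁²)/dₖ, aₖ₊₁ = ⌊(a₀+mₖ₊₁)/dₖ₊₁⌋:
  k=1: m=40, d=13, a=6
  k=2: m=38, d=13, a=6
  k=3: m=40, d=1, a=80
d=1 and a=2a₀=80 at k=3, so the next step gives (m, d) = (40, 13) again — its k=1 value — and the period has length 3.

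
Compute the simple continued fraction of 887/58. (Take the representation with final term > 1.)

[15; 3, 2, 2, 3]

887 = 15×58 + 17
58 = 3×17 + 7
17 = 2×7 + 3
7 = 2×3 + 1
3 = 3×1 + 0  (stop)
So 887/58 = [15; 3, 2, 2, 3].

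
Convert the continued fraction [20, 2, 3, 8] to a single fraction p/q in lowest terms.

Fold from the inside: start with 8/1.
  3 + 1/8 = 25/8
  2 + 8/25 = 58/25
  20 + 25/58 = 1185/58

1185/58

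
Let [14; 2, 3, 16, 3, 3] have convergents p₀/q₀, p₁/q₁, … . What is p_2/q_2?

101/7

Using pₖ = aₖpₖ₋₁ + pₖ₋₂, qₖ = aₖqₖ₋₁ + qₖ₋₂ (with p₋₁=1, p₋₂=0, q₋₁=0, q₋₂=1):
  k=0: a=14, p=14, q=1
  k=1: a=2, p=29, q=2
  k=2: a=3, p=101, q=7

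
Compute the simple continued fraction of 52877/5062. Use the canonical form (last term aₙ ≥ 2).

52877 = 10*5062 + 2257
5062 = 2*2257 + 548
2257 = 4*548 + 65
548 = 8*65 + 28
65 = 2*28 + 9
28 = 3*9 + 1
9 = 9*1 + 0  (stop)
So 52877/5062 = [10; 2, 4, 8, 2, 3, 9].

[10; 2, 4, 8, 2, 3, 9]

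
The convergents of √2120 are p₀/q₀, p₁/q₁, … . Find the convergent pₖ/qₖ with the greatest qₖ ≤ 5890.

√2120 = [46; 23, 92, …] (period length 2).
Convergents:
  p_0/q_0 = 46/1
  p_1/q_1 = 1059/23
  p_2/q_2 = 97474/2117
  p_3/q_3 = 2242961/48714
q_2 = 2117 ≤ 5890 < 48714 = q_3, so the answer is 97474/2117.

97474/2117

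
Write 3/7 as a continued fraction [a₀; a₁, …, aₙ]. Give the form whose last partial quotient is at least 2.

[0; 2, 3]

3 = 0×7 + 3
7 = 2×3 + 1
3 = 3×1 + 0  (stop)
So 3/7 = [0; 2, 3].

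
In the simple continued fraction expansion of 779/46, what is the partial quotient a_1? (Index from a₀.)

779 = 16·46 + 43   →  a_0 = 16
46 = 1·43 + 3   →  a_1 = 1

1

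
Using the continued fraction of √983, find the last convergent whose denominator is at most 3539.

√983 = [31; 2, 1, 5, 31, 5, 1, 2, 62, …] (period length 8).
Convergents:
  p_0/q_0 = 31/1
  p_1/q_1 = 63/2
  p_2/q_2 = 94/3
  p_3/q_3 = 533/17
  p_4/q_4 = 16617/530
  p_5/q_5 = 83618/2667
  p_6/q_6 = 100235/3197
  p_7/q_7 = 284088/9061
q_6 = 3197 ≤ 3539 < 9061 = q_7, so the answer is 100235/3197.

100235/3197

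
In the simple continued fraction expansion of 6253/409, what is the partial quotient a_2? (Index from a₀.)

2

6253 = 15·409 + 118   →  a_0 = 15
409 = 3·118 + 55   →  a_1 = 3
118 = 2·55 + 8   →  a_2 = 2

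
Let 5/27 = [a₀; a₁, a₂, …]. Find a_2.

5 = 0·27 + 5   →  a_0 = 0
27 = 5·5 + 2   →  a_1 = 5
5 = 2·2 + 1   →  a_2 = 2

2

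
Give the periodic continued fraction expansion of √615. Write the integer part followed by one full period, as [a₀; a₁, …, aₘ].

a₀ = ⌊√615⌋ = 24.
With m₀=0, d₀=1 and mₖ₊₁ = dₖaₖ − mₖ, dₖ₊₁ = (n − mₖ₊₁²)/dₖ, aₖ₊₁ = ⌊(a₀+mₖ₊₁)/dₖ₊₁⌋:
  k=1: m=24, d=39, a=1
  k=2: m=15, d=10, a=3
  k=3: m=15, d=39, a=1
  k=4: m=24, d=1, a=48
d=1 and a=2a₀=48 at k=4, so the next step gives (m, d) = (24, 39) again — its k=1 value — and the period has length 4.

[24; 1, 3, 1, 48]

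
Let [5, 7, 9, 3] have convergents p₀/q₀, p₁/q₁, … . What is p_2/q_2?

329/64

Using pₖ = aₖpₖ₋₁ + pₖ₋₂, qₖ = aₖqₖ₋₁ + qₖ₋₂ (with p₋₁=1, p₋₂=0, q₋₁=0, q₋₂=1):
  k=0: a=5, p=5, q=1
  k=1: a=7, p=36, q=7
  k=2: a=9, p=329, q=64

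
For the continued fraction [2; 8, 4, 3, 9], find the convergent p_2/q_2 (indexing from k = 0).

70/33

Using pₖ = aₖpₖ₋₁ + pₖ₋₂, qₖ = aₖqₖ₋₁ + qₖ₋₂ (with p₋₁=1, p₋₂=0, q₋₁=0, q₋₂=1):
  k=0: a=2, p=2, q=1
  k=1: a=8, p=17, q=8
  k=2: a=4, p=70, q=33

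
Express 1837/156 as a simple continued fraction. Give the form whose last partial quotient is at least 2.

[11; 1, 3, 2, 5, 3]

1837 = 11×156 + 121
156 = 1×121 + 35
121 = 3×35 + 16
35 = 2×16 + 3
16 = 5×3 + 1
3 = 3×1 + 0  (stop)
So 1837/156 = [11; 1, 3, 2, 5, 3].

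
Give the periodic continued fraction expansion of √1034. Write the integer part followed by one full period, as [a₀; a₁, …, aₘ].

a₀ = ⌊√1034⌋ = 32.
With m₀=0, d₀=1 and mₖ₊₁ = dₖaₖ − mₖ, dₖ₊₁ = (n − mₖ₊₁²)/dₖ, aₖ₊₁ = ⌊(a₀+mₖ₊₁)/dₖ₊₁⌋:
  k=1: m=32, d=10, a=6
  k=2: m=28, d=25, a=2
  k=3: m=22, d=22, a=2
  k=4: m=22, d=25, a=2
  k=5: m=28, d=10, a=6
  k=6: m=32, d=1, a=64
d=1 and a=2a₀=64 at k=6, so the next step gives (m, d) = (32, 10) again — its k=1 value — and the period has length 6.

[32; 6, 2, 2, 2, 6, 64]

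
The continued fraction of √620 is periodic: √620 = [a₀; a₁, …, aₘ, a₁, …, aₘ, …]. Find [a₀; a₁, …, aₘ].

[24; 1, 8, 1, 48]

a₀ = ⌊√620⌋ = 24.
With m₀=0, d₀=1 and mₖ₊₁ = dₖaₖ − mₖ, dₖ₊₁ = (n − mₖ₊₁²)/dₖ, aₖ₊₁ = ⌊(a₀+mₖ₊₁)/dₖ₊₁⌋:
  k=1: m=24, d=44, a=1
  k=2: m=20, d=5, a=8
  k=3: m=20, d=44, a=1
  k=4: m=24, d=1, a=48
d=1 and a=2a₀=48 at k=4, so the next step gives (m, d) = (24, 44) again — its k=1 value — and the period has length 4.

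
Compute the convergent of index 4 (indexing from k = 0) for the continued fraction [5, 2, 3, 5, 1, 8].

Using pₖ = aₖpₖ₋₁ + pₖ₋₂, qₖ = aₖqₖ₋₁ + qₖ₋₂ (with p₋₁=1, p₋₂=0, q₋₁=0, q₋₂=1):
  k=0: a=5, p=5, q=1
  k=1: a=2, p=11, q=2
  k=2: a=3, p=38, q=7
  k=3: a=5, p=201, q=37
  k=4: a=1, p=239, q=44

239/44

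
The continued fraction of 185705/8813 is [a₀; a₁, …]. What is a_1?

185705 = 21·8813 + 632   →  a_0 = 21
8813 = 13·632 + 597   →  a_1 = 13

13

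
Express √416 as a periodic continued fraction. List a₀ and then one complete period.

[20; 2, 1, 1, 9, 1, 1, 2, 40]

a₀ = ⌊√416⌋ = 20.
With m₀=0, d₀=1 and mₖ₊₁ = dₖaₖ − mₖ, dₖ₊₁ = (n − mₖ₊₁²)/dₖ, aₖ₊₁ = ⌊(a₀+mₖ₊₁)/dₖ₊₁⌋:
  k=1: m=20, d=16, a=2
  k=2: m=12, d=17, a=1
  k=3: m=5, d=23, a=1
  k=4: m=18, d=4, a=9
  k=5: m=18, d=23, a=1
  k=6: m=5, d=17, a=1
  k=7: m=12, d=16, a=2
  k=8: m=20, d=1, a=40
d=1 and a=2a₀=40 at k=8, so the next step gives (m, d) = (20, 16) again — its k=1 value — and the period has length 8.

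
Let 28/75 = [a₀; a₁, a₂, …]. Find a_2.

1

28 = 0·75 + 28   →  a_0 = 0
75 = 2·28 + 19   →  a_1 = 2
28 = 1·19 + 9   →  a_2 = 1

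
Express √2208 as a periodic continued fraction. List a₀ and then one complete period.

[46; 1, 92]

a₀ = ⌊√2208⌋ = 46.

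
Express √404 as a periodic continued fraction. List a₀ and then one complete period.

[20; 10, 40]

a₀ = ⌊√404⌋ = 20.
With m₀=0, d₀=1 and mₖ₊₁ = dₖaₖ − mₖ, dₖ₊₁ = (n − mₖ₊₁²)/dₖ, aₖ₊₁ = ⌊(a₀+mₖ₊₁)/dₖ₊₁⌋:
  k=1: m=20, d=4, a=10
  k=2: m=20, d=1, a=40
d=1 and a=2a₀=40 at k=2, so the next step gives (m, d) = (20, 4) again — its k=1 value — and the period has length 2.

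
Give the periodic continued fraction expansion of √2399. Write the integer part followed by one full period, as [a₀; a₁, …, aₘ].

a₀ = ⌊√2399⌋ = 48.
With m₀=0, d₀=1 and mₖ₊₁ = dₖaₖ − mₖ, dₖ₊₁ = (n − mₖ₊₁²)/dₖ, aₖ₊₁ = ⌊(a₀+mₖ₊₁)/dₖ₊₁⌋:
  k=1: m=48, d=95, a=1
  k=2: m=47, d=2, a=47
  k=3: m=47, d=95, a=1
  k=4: m=48, d=1, a=96
d=1 and a=2a₀=96 at k=4, so the next step gives (m, d) = (48, 95) again — its k=1 value — and the period has length 4.

[48; 1, 47, 1, 96]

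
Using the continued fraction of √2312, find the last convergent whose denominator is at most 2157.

55440/1153

√2312 = [48; 12, 96, …] (period length 2).
Convergents:
  p_0/q_0 = 48/1
  p_1/q_1 = 577/12
  p_2/q_2 = 55440/1153
  p_3/q_3 = 665857/13848
q_2 = 1153 ≤ 2157 < 13848 = q_3, so the answer is 55440/1153.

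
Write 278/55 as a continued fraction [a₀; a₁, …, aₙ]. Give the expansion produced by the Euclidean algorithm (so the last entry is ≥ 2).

[5; 18, 3]

278 = 5·55 + 3
55 = 18·3 + 1
3 = 3·1 + 0  (stop)
So 278/55 = [5; 18, 3].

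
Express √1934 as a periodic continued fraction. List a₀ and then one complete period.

[43; 1, 42, 1, 86]

a₀ = ⌊√1934⌋ = 43.
With m₀=0, d₀=1 and mₖ₊₁ = dₖaₖ − mₖ, dₖ₊₁ = (n − mₖ₊₁²)/dₖ, aₖ₊₁ = ⌊(a₀+mₖ₊₁)/dₖ₊₁⌋:
  k=1: m=43, d=85, a=1
  k=2: m=42, d=2, a=42
  k=3: m=42, d=85, a=1
  k=4: m=43, d=1, a=86
d=1 and a=2a₀=86 at k=4, so the next step gives (m, d) = (43, 85) again — its k=1 value — and the period has length 4.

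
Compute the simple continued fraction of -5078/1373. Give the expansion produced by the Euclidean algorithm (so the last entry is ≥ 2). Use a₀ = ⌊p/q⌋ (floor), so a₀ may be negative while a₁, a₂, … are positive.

-5078 = -4×1373 + 414
1373 = 3×414 + 131
414 = 3×131 + 21
131 = 6×21 + 5
21 = 4×5 + 1
5 = 5×1 + 0  (stop)
So -5078/1373 = [-4; 3, 3, 6, 4, 5].

[-4; 3, 3, 6, 4, 5]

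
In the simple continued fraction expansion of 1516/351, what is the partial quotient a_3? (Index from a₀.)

1516 = 4·351 + 112   →  a_0 = 4
351 = 3·112 + 15   →  a_1 = 3
112 = 7·15 + 7   →  a_2 = 7
15 = 2·7 + 1   →  a_3 = 2

2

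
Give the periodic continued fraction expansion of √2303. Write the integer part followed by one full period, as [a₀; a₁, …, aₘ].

a₀ = ⌊√2303⌋ = 47.
With m₀=0, d₀=1 and mₖ₊₁ = dₖaₖ − mₖ, dₖ₊₁ = (n − mₖ₊₁²)/dₖ, aₖ₊₁ = ⌊(a₀+mₖ₊₁)/dₖ₊₁⌋:
  k=1: m=47, d=94, a=1
  k=2: m=47, d=1, a=94
d=1 and a=2a₀=94 at k=2, so the next step gives (m, d) = (47, 94) again — its k=1 value — and the period has length 2.

[47; 1, 94]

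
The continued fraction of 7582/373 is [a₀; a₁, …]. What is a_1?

3

7582 = 20·373 + 122   →  a_0 = 20
373 = 3·122 + 7   →  a_1 = 3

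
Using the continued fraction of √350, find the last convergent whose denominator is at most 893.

16482/881

√350 = [18; 1, 2, 2, 2, 1, 36, …] (period length 6).
Convergents:
  p_0/q_0 = 18/1
  p_1/q_1 = 19/1
  p_2/q_2 = 56/3
  p_3/q_3 = 131/7
  p_4/q_4 = 318/17
  p_5/q_5 = 449/24
  p_6/q_6 = 16482/881
  p_7/q_7 = 16931/905
q_6 = 881 ≤ 893 < 905 = q_7, so the answer is 16482/881.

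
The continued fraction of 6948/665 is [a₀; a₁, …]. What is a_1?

6948 = 10·665 + 298   →  a_0 = 10
665 = 2·298 + 69   →  a_1 = 2

2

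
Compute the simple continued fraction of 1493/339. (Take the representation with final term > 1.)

1493 = 4*339 + 137
339 = 2*137 + 65
137 = 2*65 + 7
65 = 9*7 + 2
7 = 3*2 + 1
2 = 2*1 + 0  (stop)
So 1493/339 = [4; 2, 2, 9, 3, 2].

[4; 2, 2, 9, 3, 2]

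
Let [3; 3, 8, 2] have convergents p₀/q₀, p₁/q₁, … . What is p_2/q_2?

83/25

Using pₖ = aₖpₖ₋₁ + pₖ₋₂, qₖ = aₖqₖ₋₁ + qₖ₋₂ (with p₋₁=1, p₋₂=0, q₋₁=0, q₋₂=1):
  k=0: a=3, p=3, q=1
  k=1: a=3, p=10, q=3
  k=2: a=8, p=83, q=25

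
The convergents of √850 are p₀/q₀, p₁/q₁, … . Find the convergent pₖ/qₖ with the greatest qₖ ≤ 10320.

142421/4885

√850 = [29; 6, 2, 6, 58, …] (period length 4).
Convergents:
  p_0/q_0 = 29/1
  p_1/q_1 = 175/6
  p_2/q_2 = 379/13
  p_3/q_3 = 2449/84
  p_4/q_4 = 142421/4885
  p_5/q_5 = 856975/29394
q_4 = 4885 ≤ 10320 < 29394 = q_5, so the answer is 142421/4885.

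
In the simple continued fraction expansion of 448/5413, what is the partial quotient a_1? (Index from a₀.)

448 = 0·5413 + 448   →  a_0 = 0
5413 = 12·448 + 37   →  a_1 = 12

12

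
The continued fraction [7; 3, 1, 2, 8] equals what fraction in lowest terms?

669/92

Using pₖ = aₖpₖ₋₁ + pₖ₋₂ and qₖ = aₖqₖ₋₁ + qₖ₋₂:
  k=0: a=7, p=7, q=1
  k=1: a=3, p=22, q=3
  k=2: a=1, p=29, q=4
  k=3: a=2, p=80, q=11
  k=4: a=8, p=669, q=92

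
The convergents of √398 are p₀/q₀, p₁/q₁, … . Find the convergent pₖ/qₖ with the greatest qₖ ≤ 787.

√398 = [19; 1, 18, 1, 38, …] (period length 4).
Convergents:
  p_0/q_0 = 19/1
  p_1/q_1 = 20/1
  p_2/q_2 = 379/19
  p_3/q_3 = 399/20
  p_4/q_4 = 15541/779
  p_5/q_5 = 15940/799
q_4 = 779 ≤ 787 < 799 = q_5, so the answer is 15541/779.

15541/779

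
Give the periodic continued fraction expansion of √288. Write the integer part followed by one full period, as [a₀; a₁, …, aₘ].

[16; 1, 32]

a₀ = ⌊√288⌋ = 16.
With m₀=0, d₀=1 and mₖ₊₁ = dₖaₖ − mₖ, dₖ₊₁ = (n − mₖ₊₁²)/dₖ, aₖ₊₁ = ⌊(a₀+mₖ₊₁)/dₖ₊₁⌋:
  k=1: m=16, d=32, a=1
  k=2: m=16, d=1, a=32
d=1 and a=2a₀=32 at k=2, so the next step gives (m, d) = (16, 32) again — its k=1 value — and the period has length 2.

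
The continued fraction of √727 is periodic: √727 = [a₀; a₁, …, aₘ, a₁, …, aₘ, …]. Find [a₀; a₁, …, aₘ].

[26; 1, 25, 1, 52]

a₀ = ⌊√727⌋ = 26.
With m₀=0, d₀=1 and mₖ₊₁ = dₖaₖ − mₖ, dₖ₊₁ = (n − mₖ₊₁²)/dₖ, aₖ₊₁ = ⌊(a₀+mₖ₊₁)/dₖ₊₁⌋:
  k=1: m=26, d=51, a=1
  k=2: m=25, d=2, a=25
  k=3: m=25, d=51, a=1
  k=4: m=26, d=1, a=52
d=1 and a=2a₀=52 at k=4, so the next step gives (m, d) = (26, 51) again — its k=1 value — and the period has length 4.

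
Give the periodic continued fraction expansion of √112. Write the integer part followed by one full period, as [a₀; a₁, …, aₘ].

a₀ = ⌊√112⌋ = 10.
With m₀=0, d₀=1 and mₖ₊₁ = dₖaₖ − mₖ, dₖ₊₁ = (n − mₖ₊₁²)/dₖ, aₖ₊₁ = ⌊(a₀+mₖ₊₁)/dₖ₊₁⌋:
  k=1: m=10, d=12, a=1
  k=2: m=2, d=9, a=1
  k=3: m=7, d=7, a=2
  k=4: m=7, d=9, a=1
  k=5: m=2, d=12, a=1
  k=6: m=10, d=1, a=20
d=1 and a=2a₀=20 at k=6, so the next step gives (m, d) = (10, 12) again — its k=1 value — and the period has length 6.

[10; 1, 1, 2, 1, 1, 20]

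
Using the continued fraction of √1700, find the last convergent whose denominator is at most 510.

√1700 = [41; 4, 3, 20, 3, 4, 82, …] (period length 6).
Convergents:
  p_0/q_0 = 41/1
  p_1/q_1 = 165/4
  p_2/q_2 = 536/13
  p_3/q_3 = 10885/264
  p_4/q_4 = 33191/805
q_3 = 264 ≤ 510 < 805 = q_4, so the answer is 10885/264.

10885/264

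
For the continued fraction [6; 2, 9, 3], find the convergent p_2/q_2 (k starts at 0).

123/19

Using pₖ = aₖpₖ₋₁ + pₖ₋₂, qₖ = aₖqₖ₋₁ + qₖ₋₂ (with p₋₁=1, p₋₂=0, q₋₁=0, q₋₂=1):
  k=0: a=6, p=6, q=1
  k=1: a=2, p=13, q=2
  k=2: a=9, p=123, q=19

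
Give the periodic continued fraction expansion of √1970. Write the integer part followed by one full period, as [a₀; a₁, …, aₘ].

a₀ = ⌊√1970⌋ = 44.
With m₀=0, d₀=1 and mₖ₊₁ = dₖaₖ − mₖ, dₖ₊₁ = (n − mₖ₊₁²)/dₖ, aₖ₊₁ = ⌊(a₀+mₖ₊₁)/dₖ₊₁⌋:
  k=1: m=44, d=34, a=2
  k=2: m=24, d=41, a=1
  k=3: m=17, d=41, a=1
  k=4: m=24, d=34, a=2
  k=5: m=44, d=1, a=88
d=1 and a=2a₀=88 at k=5, so the next step gives (m, d) = (44, 34) again — its k=1 value — and the period has length 5.

[44; 2, 1, 1, 2, 88]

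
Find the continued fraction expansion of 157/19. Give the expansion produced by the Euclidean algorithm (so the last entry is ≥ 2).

157 = 8×19 + 5
19 = 3×5 + 4
5 = 1×4 + 1
4 = 4×1 + 0  (stop)
So 157/19 = [8; 3, 1, 4].

[8; 3, 1, 4]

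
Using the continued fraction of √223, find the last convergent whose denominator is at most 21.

224/15

√223 = [14; 1, 13, 1, 28, …] (period length 4).
Convergents:
  p_0/q_0 = 14/1
  p_1/q_1 = 15/1
  p_2/q_2 = 209/14
  p_3/q_3 = 224/15
  p_4/q_4 = 6481/434
q_3 = 15 ≤ 21 < 434 = q_4, so the answer is 224/15.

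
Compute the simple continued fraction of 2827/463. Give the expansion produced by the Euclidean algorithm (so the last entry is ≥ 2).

[6; 9, 2, 4, 2, 2]

2827 = 6·463 + 49
463 = 9·49 + 22
49 = 2·22 + 5
22 = 4·5 + 2
5 = 2·2 + 1
2 = 2·1 + 0  (stop)
So 2827/463 = [6; 9, 2, 4, 2, 2].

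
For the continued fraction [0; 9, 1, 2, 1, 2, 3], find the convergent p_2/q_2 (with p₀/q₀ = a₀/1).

1/10

Using pₖ = aₖpₖ₋₁ + pₖ₋₂, qₖ = aₖqₖ₋₁ + qₖ₋₂ (with p₋₁=1, p₋₂=0, q₋₁=0, q₋₂=1):
  k=0: a=0, p=0, q=1
  k=1: a=9, p=1, q=9
  k=2: a=1, p=1, q=10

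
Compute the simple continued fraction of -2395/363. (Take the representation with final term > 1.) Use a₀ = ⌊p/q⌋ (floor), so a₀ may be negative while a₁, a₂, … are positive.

[-7; 2, 2, 17, 1, 3]

-2395 = -7·363 + 146
363 = 2·146 + 71
146 = 2·71 + 4
71 = 17·4 + 3
4 = 1·3 + 1
3 = 3·1 + 0  (stop)
So -2395/363 = [-7; 2, 2, 17, 1, 3].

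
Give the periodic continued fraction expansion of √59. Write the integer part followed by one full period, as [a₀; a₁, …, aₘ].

[7; 1, 2, 7, 2, 1, 14]

a₀ = ⌊√59⌋ = 7.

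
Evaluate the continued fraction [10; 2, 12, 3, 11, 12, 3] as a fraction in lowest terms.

Using pₖ = aₖpₖ₋₁ + pₖ₋₂ and qₖ = aₖqₖ₋₁ + qₖ₋₂:
  k=0: a=10, p=10, q=1
  k=1: a=2, p=21, q=2
  k=2: a=12, p=262, q=25
  k=3: a=3, p=807, q=77
  k=4: a=11, p=9139, q=872
  k=5: a=12, p=110475, q=10541
  k=6: a=3, p=340564, q=32495

340564/32495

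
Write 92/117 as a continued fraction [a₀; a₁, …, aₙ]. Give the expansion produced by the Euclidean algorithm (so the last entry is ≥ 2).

92 = 0·117 + 92
117 = 1·92 + 25
92 = 3·25 + 17
25 = 1·17 + 8
17 = 2·8 + 1
8 = 8·1 + 0  (stop)
So 92/117 = [0; 1, 3, 1, 2, 8].

[0; 1, 3, 1, 2, 8]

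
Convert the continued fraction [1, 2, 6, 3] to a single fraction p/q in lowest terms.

Using pₖ = aₖpₖ₋₁ + pₖ₋₂ and qₖ = aₖqₖ₋₁ + qₖ₋₂:
  k=0: a=1, p=1, q=1
  k=1: a=2, p=3, q=2
  k=2: a=6, p=19, q=13
  k=3: a=3, p=60, q=41

60/41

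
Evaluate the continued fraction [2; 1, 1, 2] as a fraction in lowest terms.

Fold from the inside: start with 2/1.
  1 + 1/2 = 3/2
  1 + 2/3 = 5/3
  2 + 3/5 = 13/5

13/5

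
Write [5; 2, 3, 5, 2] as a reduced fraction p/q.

440/81

Fold from the inside: start with 2/1.
  5 + 1/2 = 11/2
  3 + 2/11 = 35/11
  2 + 11/35 = 81/35
  5 + 35/81 = 440/81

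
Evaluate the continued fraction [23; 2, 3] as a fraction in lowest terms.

Using pₖ = aₖpₖ₋₁ + pₖ₋₂ and qₖ = aₖqₖ₋₁ + qₖ₋₂:
  k=0: a=23, p=23, q=1
  k=1: a=2, p=47, q=2
  k=2: a=3, p=164, q=7

164/7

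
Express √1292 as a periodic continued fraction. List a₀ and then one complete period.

[35; 1, 16, 1, 70]

a₀ = ⌊√1292⌋ = 35.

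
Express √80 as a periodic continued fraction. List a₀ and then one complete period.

a₀ = ⌊√80⌋ = 8.
With m₀=0, d₀=1 and mₖ₊₁ = dₖaₖ − mₖ, dₖ₊₁ = (n − mₖ₊₁²)/dₖ, aₖ₊₁ = ⌊(a₀+mₖ₊₁)/dₖ₊₁⌋:
  k=1: m=8, d=16, a=1
  k=2: m=8, d=1, a=16
d=1 and a=2a₀=16 at k=2, so the next step gives (m, d) = (8, 16) again — its k=1 value — and the period has length 2.

[8; 1, 16]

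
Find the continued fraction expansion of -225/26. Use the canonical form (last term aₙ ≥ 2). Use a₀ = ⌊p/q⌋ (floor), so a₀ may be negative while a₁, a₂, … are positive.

-225 = -9×26 + 9
26 = 2×9 + 8
9 = 1×8 + 1
8 = 8×1 + 0  (stop)
So -225/26 = [-9; 2, 1, 8].

[-9; 2, 1, 8]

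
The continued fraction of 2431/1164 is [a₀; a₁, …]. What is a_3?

2431 = 2·1164 + 103   →  a_0 = 2
1164 = 11·103 + 31   →  a_1 = 11
103 = 3·31 + 10   →  a_2 = 3
31 = 3·10 + 1   →  a_3 = 3

3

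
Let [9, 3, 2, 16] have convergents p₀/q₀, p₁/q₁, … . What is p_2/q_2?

65/7

Using pₖ = aₖpₖ₋₁ + pₖ₋₂, qₖ = aₖqₖ₋₁ + qₖ₋₂ (with p₋₁=1, p₋₂=0, q₋₁=0, q₋₂=1):
  k=0: a=9, p=9, q=1
  k=1: a=3, p=28, q=3
  k=2: a=2, p=65, q=7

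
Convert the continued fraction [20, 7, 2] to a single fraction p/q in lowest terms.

Fold from the inside: start with 2/1.
  7 + 1/2 = 15/2
  20 + 2/15 = 302/15

302/15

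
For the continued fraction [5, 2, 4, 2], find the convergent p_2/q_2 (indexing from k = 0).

49/9

Using pₖ = aₖpₖ₋₁ + pₖ₋₂, qₖ = aₖqₖ₋₁ + qₖ₋₂ (with p₋₁=1, p₋₂=0, q₋₁=0, q₋₂=1):
  k=0: a=5, p=5, q=1
  k=1: a=2, p=11, q=2
  k=2: a=4, p=49, q=9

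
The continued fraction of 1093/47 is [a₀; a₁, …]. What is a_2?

1

1093 = 23·47 + 12   →  a_0 = 23
47 = 3·12 + 11   →  a_1 = 3
12 = 1·11 + 1   →  a_2 = 1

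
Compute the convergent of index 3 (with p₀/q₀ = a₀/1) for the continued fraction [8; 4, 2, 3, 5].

Using pₖ = aₖpₖ₋₁ + pₖ₋₂, qₖ = aₖqₖ₋₁ + qₖ₋₂ (with p₋₁=1, p₋₂=0, q₋₁=0, q₋₂=1):
  k=0: a=8, p=8, q=1
  k=1: a=4, p=33, q=4
  k=2: a=2, p=74, q=9
  k=3: a=3, p=255, q=31

255/31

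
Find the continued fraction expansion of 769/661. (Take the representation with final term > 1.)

769 = 1×661 + 108
661 = 6×108 + 13
108 = 8×13 + 4
13 = 3×4 + 1
4 = 4×1 + 0  (stop)
So 769/661 = [1; 6, 8, 3, 4].

[1; 6, 8, 3, 4]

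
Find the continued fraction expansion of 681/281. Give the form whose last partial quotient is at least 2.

[2; 2, 2, 1, 3, 3, 3]

681 = 2*281 + 119
281 = 2*119 + 43
119 = 2*43 + 33
43 = 1*33 + 10
33 = 3*10 + 3
10 = 3*3 + 1
3 = 3*1 + 0  (stop)
So 681/281 = [2; 2, 2, 1, 3, 3, 3].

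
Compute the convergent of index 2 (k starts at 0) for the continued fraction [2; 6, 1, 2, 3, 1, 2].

Using pₖ = aₖpₖ₋₁ + pₖ₋₂, qₖ = aₖqₖ₋₁ + qₖ₋₂ (with p₋₁=1, p₋₂=0, q₋₁=0, q₋₂=1):
  k=0: a=2, p=2, q=1
  k=1: a=6, p=13, q=6
  k=2: a=1, p=15, q=7

15/7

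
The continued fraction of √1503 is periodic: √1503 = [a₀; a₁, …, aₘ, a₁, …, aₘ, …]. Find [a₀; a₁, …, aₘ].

a₀ = ⌊√1503⌋ = 38.

[38; 1, 3, 3, 8, 3, 3, 1, 76]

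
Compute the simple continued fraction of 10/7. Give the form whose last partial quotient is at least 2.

10 = 1×7 + 3
7 = 2×3 + 1
3 = 3×1 + 0  (stop)
So 10/7 = [1; 2, 3].

[1; 2, 3]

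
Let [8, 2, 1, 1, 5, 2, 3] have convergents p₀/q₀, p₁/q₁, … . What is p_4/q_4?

235/28

Using pₖ = aₖpₖ₋₁ + pₖ₋₂, qₖ = aₖqₖ₋₁ + qₖ₋₂ (with p₋₁=1, p₋₂=0, q₋₁=0, q₋₂=1):
  k=0: a=8, p=8, q=1
  k=1: a=2, p=17, q=2
  k=2: a=1, p=25, q=3
  k=3: a=1, p=42, q=5
  k=4: a=5, p=235, q=28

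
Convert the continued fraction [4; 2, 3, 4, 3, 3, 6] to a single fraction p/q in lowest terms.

8968/2023

Fold from the inside: start with 6/1.
  3 + 1/6 = 19/6
  3 + 6/19 = 63/19
  4 + 19/63 = 271/63
  3 + 63/271 = 876/271
  2 + 271/876 = 2023/876
  4 + 876/2023 = 8968/2023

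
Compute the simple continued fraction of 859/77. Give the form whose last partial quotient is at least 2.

[11; 6, 2, 2, 2]

859 = 11×77 + 12
77 = 6×12 + 5
12 = 2×5 + 2
5 = 2×2 + 1
2 = 2×1 + 0  (stop)
So 859/77 = [11; 6, 2, 2, 2].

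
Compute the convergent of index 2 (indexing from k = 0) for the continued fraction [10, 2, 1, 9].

Using pₖ = aₖpₖ₋₁ + pₖ₋₂, qₖ = aₖqₖ₋₁ + qₖ₋₂ (with p₋₁=1, p₋₂=0, q₋₁=0, q₋₂=1):
  k=0: a=10, p=10, q=1
  k=1: a=2, p=21, q=2
  k=2: a=1, p=31, q=3

31/3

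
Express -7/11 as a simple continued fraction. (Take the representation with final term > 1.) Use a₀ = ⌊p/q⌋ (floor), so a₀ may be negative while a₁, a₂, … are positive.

-7 = -1×11 + 4
11 = 2×4 + 3
4 = 1×3 + 1
3 = 3×1 + 0  (stop)
So -7/11 = [-1; 2, 1, 3].

[-1; 2, 1, 3]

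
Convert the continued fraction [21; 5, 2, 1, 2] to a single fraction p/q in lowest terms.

911/43

Fold from the inside: start with 2/1.
  1 + 1/2 = 3/2
  2 + 2/3 = 8/3
  5 + 3/8 = 43/8
  21 + 8/43 = 911/43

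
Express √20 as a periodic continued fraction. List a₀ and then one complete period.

a₀ = ⌊√20⌋ = 4.
With m₀=0, d₀=1 and mₖ₊₁ = dₖaₖ − mₖ, dₖ₊₁ = (n − mₖ₊₁²)/dₖ, aₖ₊₁ = ⌊(a₀+mₖ₊₁)/dₖ₊₁⌋:
  k=1: m=4, d=4, a=2
  k=2: m=4, d=1, a=8
d=1 and a=2a₀=8 at k=2, so the next step gives (m, d) = (4, 4) again — its k=1 value — and the period has length 2.

[4; 2, 8]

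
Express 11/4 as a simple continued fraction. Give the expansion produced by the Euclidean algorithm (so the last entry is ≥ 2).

11 = 2*4 + 3
4 = 1*3 + 1
3 = 3*1 + 0  (stop)
So 11/4 = [2; 1, 3].

[2; 1, 3]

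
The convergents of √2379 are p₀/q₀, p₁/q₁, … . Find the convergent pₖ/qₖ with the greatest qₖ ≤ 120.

√2379 = [48; 1, 3, 2, 3, 1, 96, …] (period length 6).
Convergents:
  p_0/q_0 = 48/1
  p_1/q_1 = 49/1
  p_2/q_2 = 195/4
  p_3/q_3 = 439/9
  p_4/q_4 = 1512/31
  p_5/q_5 = 1951/40
  p_6/q_6 = 188808/3871
q_5 = 40 ≤ 120 < 3871 = q_6, so the answer is 1951/40.

1951/40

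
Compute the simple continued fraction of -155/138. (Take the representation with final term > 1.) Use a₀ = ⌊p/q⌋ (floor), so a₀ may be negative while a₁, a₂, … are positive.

[-2; 1, 7, 8, 2]

-155 = -2*138 + 121
138 = 1*121 + 17
121 = 7*17 + 2
17 = 8*2 + 1
2 = 2*1 + 0  (stop)
So -155/138 = [-2; 1, 7, 8, 2].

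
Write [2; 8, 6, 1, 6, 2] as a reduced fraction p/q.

1781/839

Fold from the inside: start with 2/1.
  6 + 1/2 = 13/2
  1 + 2/13 = 15/13
  6 + 13/15 = 103/15
  8 + 15/103 = 839/103
  2 + 103/839 = 1781/839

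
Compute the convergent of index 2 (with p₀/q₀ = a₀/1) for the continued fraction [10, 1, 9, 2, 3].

109/10

Using pₖ = aₖpₖ₋₁ + pₖ₋₂, qₖ = aₖqₖ₋₁ + qₖ₋₂ (with p₋₁=1, p₋₂=0, q₋₁=0, q₋₂=1):
  k=0: a=10, p=10, q=1
  k=1: a=1, p=11, q=1
  k=2: a=9, p=109, q=10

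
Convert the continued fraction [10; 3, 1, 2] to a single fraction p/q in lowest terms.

113/11

Using pₖ = aₖpₖ₋₁ + pₖ₋₂ and qₖ = aₖqₖ₋₁ + qₖ₋₂:
  k=0: a=10, p=10, q=1
  k=1: a=3, p=31, q=3
  k=2: a=1, p=41, q=4
  k=3: a=2, p=113, q=11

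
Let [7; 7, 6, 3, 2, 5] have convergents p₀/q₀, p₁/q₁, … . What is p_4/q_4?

2249/315

Using pₖ = aₖpₖ₋₁ + pₖ₋₂, qₖ = aₖqₖ₋₁ + qₖ₋₂ (with p₋₁=1, p₋₂=0, q₋₁=0, q₋₂=1):
  k=0: a=7, p=7, q=1
  k=1: a=7, p=50, q=7
  k=2: a=6, p=307, q=43
  k=3: a=3, p=971, q=136
  k=4: a=2, p=2249, q=315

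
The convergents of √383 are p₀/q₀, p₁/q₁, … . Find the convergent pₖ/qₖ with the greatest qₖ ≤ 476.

8063/412

√383 = [19; 1, 1, 3, 19, 3, 1, 1, 38, …] (period length 8).
Convergents:
  p_0/q_0 = 19/1
  p_1/q_1 = 20/1
  p_2/q_2 = 39/2
  p_3/q_3 = 137/7
  p_4/q_4 = 2642/135
  p_5/q_5 = 8063/412
  p_6/q_6 = 10705/547
q_5 = 412 ≤ 476 < 547 = q_6, so the answer is 8063/412.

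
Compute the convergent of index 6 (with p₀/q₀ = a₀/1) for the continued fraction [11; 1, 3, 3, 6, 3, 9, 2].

Using pₖ = aₖpₖ₋₁ + pₖ₋₂, qₖ = aₖqₖ₋₁ + qₖ₋₂ (with p₋₁=1, p₋₂=0, q₋₁=0, q₋₂=1):
  k=0: a=11, p=11, q=1
  k=1: a=1, p=12, q=1
  k=2: a=3, p=47, q=4
  k=3: a=3, p=153, q=13
  k=4: a=6, p=965, q=82
  k=5: a=3, p=3048, q=259
  k=6: a=9, p=28397, q=2413

28397/2413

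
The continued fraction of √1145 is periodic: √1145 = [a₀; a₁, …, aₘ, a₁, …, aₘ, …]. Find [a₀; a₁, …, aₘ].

[33; 1, 5, 5, 1, 66]

a₀ = ⌊√1145⌋ = 33.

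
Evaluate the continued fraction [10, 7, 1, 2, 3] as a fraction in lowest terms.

780/77

Fold from the inside: start with 3/1.
  2 + 1/3 = 7/3
  1 + 3/7 = 10/7
  7 + 7/10 = 77/10
  10 + 10/77 = 780/77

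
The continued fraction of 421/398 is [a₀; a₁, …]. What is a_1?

421 = 1·398 + 23   →  a_0 = 1
398 = 17·23 + 7   →  a_1 = 17

17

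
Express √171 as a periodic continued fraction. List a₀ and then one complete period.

[13; 13, 26]

a₀ = ⌊√171⌋ = 13.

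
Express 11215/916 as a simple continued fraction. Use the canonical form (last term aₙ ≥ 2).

11215 = 12*916 + 223
916 = 4*223 + 24
223 = 9*24 + 7
24 = 3*7 + 3
7 = 2*3 + 1
3 = 3*1 + 0  (stop)
So 11215/916 = [12; 4, 9, 3, 2, 3].

[12; 4, 9, 3, 2, 3]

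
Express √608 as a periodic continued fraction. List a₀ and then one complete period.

a₀ = ⌊√608⌋ = 24.
With m₀=0, d₀=1 and mₖ₊₁ = dₖaₖ − mₖ, dₖ₊₁ = (n − mₖ₊₁²)/dₖ, aₖ₊₁ = ⌊(a₀+mₖ₊₁)/dₖ₊₁⌋:
  k=1: m=24, d=32, a=1
  k=2: m=8, d=17, a=1
  k=3: m=9, d=31, a=1
  k=4: m=22, d=4, a=11
  k=5: m=22, d=31, a=1
  k=6: m=9, d=17, a=1
  k=7: m=8, d=32, a=1
  k=8: m=24, d=1, a=48
d=1 and a=2a₀=48 at k=8, so the next step gives (m, d) = (24, 32) again — its k=1 value — and the period has length 8.

[24; 1, 1, 1, 11, 1, 1, 1, 48]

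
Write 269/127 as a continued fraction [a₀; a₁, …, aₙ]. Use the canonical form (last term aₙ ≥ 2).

269 = 2·127 + 15
127 = 8·15 + 7
15 = 2·7 + 1
7 = 7·1 + 0  (stop)
So 269/127 = [2; 8, 2, 7].

[2; 8, 2, 7]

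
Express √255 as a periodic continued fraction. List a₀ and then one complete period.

[15; 1, 30]

a₀ = ⌊√255⌋ = 15.
With m₀=0, d₀=1 and mₖ₊₁ = dₖaₖ − mₖ, dₖ₊₁ = (n − mₖ₊₁²)/dₖ, aₖ₊₁ = ⌊(a₀+mₖ₊₁)/dₖ₊₁⌋:
  k=1: m=15, d=30, a=1
  k=2: m=15, d=1, a=30
d=1 and a=2a₀=30 at k=2, so the next step gives (m, d) = (15, 30) again — its k=1 value — and the period has length 2.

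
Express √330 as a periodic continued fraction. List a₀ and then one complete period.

a₀ = ⌊√330⌋ = 18.
With m₀=0, d₀=1 and mₖ₊₁ = dₖaₖ − mₖ, dₖ₊₁ = (n − mₖ₊₁²)/dₖ, aₖ₊₁ = ⌊(a₀+mₖ₊₁)/dₖ₊₁⌋:
  k=1: m=18, d=6, a=6
  k=2: m=18, d=1, a=36
d=1 and a=2a₀=36 at k=2, so the next step gives (m, d) = (18, 6) again — its k=1 value — and the period has length 2.

[18; 6, 36]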